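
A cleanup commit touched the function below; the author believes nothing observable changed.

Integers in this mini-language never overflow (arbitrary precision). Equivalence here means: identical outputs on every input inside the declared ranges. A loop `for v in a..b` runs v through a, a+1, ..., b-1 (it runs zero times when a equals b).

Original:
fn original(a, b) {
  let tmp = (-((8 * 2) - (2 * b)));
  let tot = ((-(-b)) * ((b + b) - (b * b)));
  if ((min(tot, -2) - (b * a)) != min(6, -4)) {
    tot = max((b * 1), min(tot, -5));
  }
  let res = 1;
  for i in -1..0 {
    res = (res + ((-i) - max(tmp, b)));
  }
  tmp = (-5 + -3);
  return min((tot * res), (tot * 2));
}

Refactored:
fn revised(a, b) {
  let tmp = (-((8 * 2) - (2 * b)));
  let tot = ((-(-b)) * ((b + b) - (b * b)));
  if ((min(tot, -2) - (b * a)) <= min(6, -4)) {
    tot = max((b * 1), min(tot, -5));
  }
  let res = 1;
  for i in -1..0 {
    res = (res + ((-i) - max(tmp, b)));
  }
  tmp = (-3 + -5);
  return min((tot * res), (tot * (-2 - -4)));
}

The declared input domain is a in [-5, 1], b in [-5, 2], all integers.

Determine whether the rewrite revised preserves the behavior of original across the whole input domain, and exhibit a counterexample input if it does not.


a=-2, b=-1 yields 6 from original but -3 from revised.
verdict: not equivalent; witness: a=-2, b=-1


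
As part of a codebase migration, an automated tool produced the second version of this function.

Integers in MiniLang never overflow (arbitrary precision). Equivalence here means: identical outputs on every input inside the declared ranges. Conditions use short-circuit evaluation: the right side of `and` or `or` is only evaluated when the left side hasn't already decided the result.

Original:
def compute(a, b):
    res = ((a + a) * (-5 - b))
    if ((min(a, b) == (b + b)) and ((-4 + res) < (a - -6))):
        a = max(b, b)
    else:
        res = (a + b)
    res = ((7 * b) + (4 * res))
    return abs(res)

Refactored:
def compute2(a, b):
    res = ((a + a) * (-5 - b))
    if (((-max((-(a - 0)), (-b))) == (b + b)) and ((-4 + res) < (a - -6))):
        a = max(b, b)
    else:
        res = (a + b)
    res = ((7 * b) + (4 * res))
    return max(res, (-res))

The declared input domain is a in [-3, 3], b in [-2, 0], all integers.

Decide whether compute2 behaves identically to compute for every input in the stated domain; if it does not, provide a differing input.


Comparing the listings, the differences include: arithmetic usage differs, plus constant usage differs, plus min/max/abs usage differs.
Spot check at a=-1, b=-1 — compute: res becomes 8; next ((min(a, b) == (b + b)) and ((-4 + res) < (a - -6))) evaluates to false; next res becomes -2; next res becomes -15; next final value 15. compute2: res becomes 8; next (((-max((-(a - 0)), (-b))) == (b + b)) and ((-4 + res) < (a - -6))) evaluates to false; next res becomes -2; next res becomes -15; next final value 15. Both give 15.
Every one of the 21 inputs gives matching results.
verdict: equivalent


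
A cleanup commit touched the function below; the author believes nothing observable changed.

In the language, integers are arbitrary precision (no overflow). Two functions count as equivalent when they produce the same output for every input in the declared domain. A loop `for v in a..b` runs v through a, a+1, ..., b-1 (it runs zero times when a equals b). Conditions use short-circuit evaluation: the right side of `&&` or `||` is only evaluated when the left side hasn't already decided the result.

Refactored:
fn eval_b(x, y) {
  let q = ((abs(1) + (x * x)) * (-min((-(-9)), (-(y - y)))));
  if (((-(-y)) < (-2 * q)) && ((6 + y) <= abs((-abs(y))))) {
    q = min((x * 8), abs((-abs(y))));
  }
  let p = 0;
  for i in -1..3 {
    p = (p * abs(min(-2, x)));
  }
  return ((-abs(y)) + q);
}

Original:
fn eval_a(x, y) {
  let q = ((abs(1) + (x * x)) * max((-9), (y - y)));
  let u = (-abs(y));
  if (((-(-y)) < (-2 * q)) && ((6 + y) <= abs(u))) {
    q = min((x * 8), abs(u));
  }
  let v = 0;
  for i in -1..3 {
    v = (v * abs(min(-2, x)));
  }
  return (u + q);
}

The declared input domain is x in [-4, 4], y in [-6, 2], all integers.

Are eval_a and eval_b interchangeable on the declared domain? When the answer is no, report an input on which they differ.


This is a faithful refactor — local variable names differ; also min/max/abs usage differs; also statement counts differ, but the computed results match everywhere.
Spot check at x=4, y=-5 — eval_a: q := 0 | u := -5 | (((-(-y)) < (-2 * q)) && ((6 + y) <= abs(u))): true | q := 5 | v := 0 | iter i=-1: | v := 0 | iter i=0: | v := 0 | iter i=1: | v := 0 | iter i=2: | v := 0 | result 0. eval_b: q := 0 | (((-(-y)) < (-2 * q)) && ((6 + y) <= abs((-abs(y))))): true | q := 5 | p := 0 | iter i=-1: | p := 0 | iter i=0: | p := 0 | iter i=1: | p := 0 | iter i=2: | p := 0 | result 0. Both give 0.
Every one of the 81 inputs gives matching results.
verdict: equivalent


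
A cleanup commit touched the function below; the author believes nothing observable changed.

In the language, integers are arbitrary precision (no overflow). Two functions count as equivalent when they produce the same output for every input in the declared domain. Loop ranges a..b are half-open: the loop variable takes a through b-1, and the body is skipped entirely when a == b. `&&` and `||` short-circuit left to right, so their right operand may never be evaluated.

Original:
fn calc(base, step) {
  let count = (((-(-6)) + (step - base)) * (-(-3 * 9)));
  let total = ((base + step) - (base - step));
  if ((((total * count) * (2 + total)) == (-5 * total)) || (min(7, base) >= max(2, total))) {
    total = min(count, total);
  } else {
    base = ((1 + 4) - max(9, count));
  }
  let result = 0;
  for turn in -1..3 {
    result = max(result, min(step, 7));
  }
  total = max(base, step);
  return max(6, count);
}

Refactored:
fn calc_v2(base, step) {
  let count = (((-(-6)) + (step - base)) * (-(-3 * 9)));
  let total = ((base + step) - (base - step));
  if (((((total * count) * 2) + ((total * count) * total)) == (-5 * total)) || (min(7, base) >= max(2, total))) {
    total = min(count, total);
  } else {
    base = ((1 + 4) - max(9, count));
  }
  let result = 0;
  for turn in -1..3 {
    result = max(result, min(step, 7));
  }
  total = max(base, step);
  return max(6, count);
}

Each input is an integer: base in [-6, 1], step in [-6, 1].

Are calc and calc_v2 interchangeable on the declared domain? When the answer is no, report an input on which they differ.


Comparing the listings, the differences include: arithmetic usage differs.
As a probe, take base=-4, step=-3: calc runs count = 189; total = -6; ((((total * count) * (2 + total)) == (-5 * total)) || (min(7, base) >= max(2, total))) -> false; base = -184; result = 0; [turn=-1]; result = 0; [turn=0]; result = 0; [turn=1]; result = 0; [turn=2]; result = 0; total = -3; return 189; calc_v2 runs count = 189; total = -6; (((((total * count) * 2) + ((total * count) * total)) == (-5 * total)) || (min(7, base) >= max(2, total))) -> false; base = -184; result = 0; [turn=-1]; result = 0; [turn=0]; result = 0; [turn=1]; result = 0; [turn=2]; result = 0; total = -3; return 189; both end at 189.
An exhaustive pass over the 64 declared inputs shows identical outputs.
verdict: equivalent


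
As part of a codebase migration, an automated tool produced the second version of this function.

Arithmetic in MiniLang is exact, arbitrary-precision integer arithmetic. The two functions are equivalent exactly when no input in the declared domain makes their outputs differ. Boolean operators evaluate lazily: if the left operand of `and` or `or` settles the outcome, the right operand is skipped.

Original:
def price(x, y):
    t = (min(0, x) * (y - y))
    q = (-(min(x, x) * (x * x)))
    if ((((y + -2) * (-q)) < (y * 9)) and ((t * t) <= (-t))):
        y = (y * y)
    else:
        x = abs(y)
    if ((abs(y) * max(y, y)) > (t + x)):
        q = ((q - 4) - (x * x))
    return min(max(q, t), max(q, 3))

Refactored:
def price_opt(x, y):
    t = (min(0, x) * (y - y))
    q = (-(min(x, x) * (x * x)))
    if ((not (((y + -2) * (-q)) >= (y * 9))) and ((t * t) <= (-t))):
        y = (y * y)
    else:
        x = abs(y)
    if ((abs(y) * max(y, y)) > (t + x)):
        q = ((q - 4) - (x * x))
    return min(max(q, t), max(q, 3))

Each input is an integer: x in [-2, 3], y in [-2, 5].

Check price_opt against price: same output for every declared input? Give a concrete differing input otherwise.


Differences: comparison usage differs; boolean connective usage differs — yet all 48 inputs agree.
verdict: equivalent


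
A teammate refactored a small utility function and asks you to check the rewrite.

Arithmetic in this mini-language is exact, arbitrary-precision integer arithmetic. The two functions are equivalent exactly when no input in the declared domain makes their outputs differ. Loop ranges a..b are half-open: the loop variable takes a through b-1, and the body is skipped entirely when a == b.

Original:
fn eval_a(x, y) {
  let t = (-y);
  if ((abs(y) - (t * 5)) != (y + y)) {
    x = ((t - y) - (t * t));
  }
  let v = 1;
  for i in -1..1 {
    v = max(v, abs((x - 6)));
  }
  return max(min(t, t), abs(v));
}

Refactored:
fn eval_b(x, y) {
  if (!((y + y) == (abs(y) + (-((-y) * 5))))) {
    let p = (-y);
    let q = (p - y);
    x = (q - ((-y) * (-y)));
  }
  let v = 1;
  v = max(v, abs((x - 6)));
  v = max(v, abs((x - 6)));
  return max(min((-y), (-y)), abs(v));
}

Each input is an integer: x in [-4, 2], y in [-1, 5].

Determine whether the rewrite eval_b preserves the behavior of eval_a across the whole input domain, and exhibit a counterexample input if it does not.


The two versions differ — the changes include loop structure differs, local variable names differ, arithmetic usage differs, min/max/abs usage differs, boolean connective usage differs, statement counts differ, comparison usage differs, constant usage differs.
One worked example (x=-1, y=-1) — eval_a: t=1, then ((abs(y) - (t * 5)) != (y + y)) is true, then x=1, then v=1, then (i=-1), then v=5, then (i=0), then v=5, then returns 5; eval_b: (!((y + y) == (abs(y) + (-((-y) * 5))))) is true, then p=1, then q=2, then x=1, then v=1, then v=5, then v=5, then returns 5; agreement on 5.
Across all 49 domain points the two functions coincide.
verdict: equivalent


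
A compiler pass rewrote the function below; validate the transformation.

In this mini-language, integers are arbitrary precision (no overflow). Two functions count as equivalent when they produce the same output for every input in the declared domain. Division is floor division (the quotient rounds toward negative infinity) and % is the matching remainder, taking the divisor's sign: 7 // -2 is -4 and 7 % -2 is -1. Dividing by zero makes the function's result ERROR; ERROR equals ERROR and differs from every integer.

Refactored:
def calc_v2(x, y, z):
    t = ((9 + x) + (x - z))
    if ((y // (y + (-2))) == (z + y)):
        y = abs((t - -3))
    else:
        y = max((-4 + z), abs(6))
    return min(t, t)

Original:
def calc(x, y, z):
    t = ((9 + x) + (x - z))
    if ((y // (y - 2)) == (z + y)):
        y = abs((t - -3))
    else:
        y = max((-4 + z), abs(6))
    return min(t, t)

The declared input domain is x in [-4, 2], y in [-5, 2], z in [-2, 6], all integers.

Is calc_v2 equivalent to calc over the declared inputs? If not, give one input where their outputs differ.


Reading the diff, among the changes: arithmetic usage differs.
As a probe, take x=0, y=-3, z=0: calc runs t=9, then ((y // (y - 2)) == (z + y)) is false, then y=6, then returns 9; calc_v2 runs t=9, then ((y // (y + (-2))) == (z + y)) is false, then y=6, then returns 9; both end at 9.
An exhaustive pass over the 504 declared inputs shows identical outputs.
verdict: equivalent


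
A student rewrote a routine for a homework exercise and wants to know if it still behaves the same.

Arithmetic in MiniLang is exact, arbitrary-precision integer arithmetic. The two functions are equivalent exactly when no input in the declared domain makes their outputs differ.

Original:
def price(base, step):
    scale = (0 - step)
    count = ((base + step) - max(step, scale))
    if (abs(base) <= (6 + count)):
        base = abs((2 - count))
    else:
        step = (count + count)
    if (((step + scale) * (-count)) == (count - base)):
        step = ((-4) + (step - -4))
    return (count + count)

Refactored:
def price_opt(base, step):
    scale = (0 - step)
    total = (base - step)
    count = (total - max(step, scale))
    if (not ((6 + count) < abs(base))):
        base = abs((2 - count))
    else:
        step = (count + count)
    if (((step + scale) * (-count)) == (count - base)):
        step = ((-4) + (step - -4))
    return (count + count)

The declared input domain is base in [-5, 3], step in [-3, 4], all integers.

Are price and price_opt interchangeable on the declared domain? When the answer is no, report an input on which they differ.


There is a counterexample at base=-5, step=-3: -22 on one side, -10 on the other.
price: scale = 3; count = -11; (abs(base) <= (6 + count)) -> false; step = -22; (((step + scale) * (-count)) == (count - base)) -> false; return -22
price_opt: scale = 3; total = -2; count = -5; (not ((6 + count) < abs(base))) -> false; step = -10; (((step + scale) * (-count)) == (count - base)) -> false; return -10
verdict: not equivalent; witness: base=-5, step=-3


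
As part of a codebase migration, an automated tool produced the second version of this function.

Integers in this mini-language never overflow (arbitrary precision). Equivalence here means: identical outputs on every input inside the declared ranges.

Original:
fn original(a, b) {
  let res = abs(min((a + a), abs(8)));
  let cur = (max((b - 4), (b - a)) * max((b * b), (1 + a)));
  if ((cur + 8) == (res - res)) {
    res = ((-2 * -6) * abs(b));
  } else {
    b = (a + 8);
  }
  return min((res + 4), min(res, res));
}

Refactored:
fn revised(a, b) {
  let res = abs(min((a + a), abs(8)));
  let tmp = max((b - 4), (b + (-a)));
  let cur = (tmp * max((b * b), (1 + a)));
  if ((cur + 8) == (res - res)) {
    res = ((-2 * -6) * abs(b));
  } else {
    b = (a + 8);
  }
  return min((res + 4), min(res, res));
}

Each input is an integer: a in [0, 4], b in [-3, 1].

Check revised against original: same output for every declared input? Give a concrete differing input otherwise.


Differences: local variable names differ, plus statement counts differ, plus arithmetic usage differs — yet all 25 inputs agree.
verdict: equivalent


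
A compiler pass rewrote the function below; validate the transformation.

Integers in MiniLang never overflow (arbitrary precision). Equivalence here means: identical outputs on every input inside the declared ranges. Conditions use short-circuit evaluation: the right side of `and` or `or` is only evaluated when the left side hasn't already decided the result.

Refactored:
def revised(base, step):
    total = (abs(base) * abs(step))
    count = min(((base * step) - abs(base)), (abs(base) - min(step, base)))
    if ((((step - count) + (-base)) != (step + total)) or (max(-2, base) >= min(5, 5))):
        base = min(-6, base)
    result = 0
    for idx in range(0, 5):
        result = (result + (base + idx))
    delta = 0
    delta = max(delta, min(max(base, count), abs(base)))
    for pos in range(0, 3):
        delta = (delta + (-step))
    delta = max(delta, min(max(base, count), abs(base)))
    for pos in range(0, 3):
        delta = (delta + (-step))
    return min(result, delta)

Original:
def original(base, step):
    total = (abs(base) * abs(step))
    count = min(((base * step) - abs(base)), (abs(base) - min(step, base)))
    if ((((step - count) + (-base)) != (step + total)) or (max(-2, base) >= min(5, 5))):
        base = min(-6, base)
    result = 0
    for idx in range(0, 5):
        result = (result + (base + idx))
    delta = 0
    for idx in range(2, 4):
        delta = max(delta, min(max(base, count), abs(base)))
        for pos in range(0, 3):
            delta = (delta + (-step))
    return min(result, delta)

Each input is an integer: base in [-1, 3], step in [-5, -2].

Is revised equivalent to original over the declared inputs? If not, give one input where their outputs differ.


Behavior is preserved: although arithmetic usage differs; loop structure differs; min/max/abs usage differs; statement counts differ, the outputs never diverge.
As a probe, take base=1, step=-4: original runs total becomes 4; next count becomes -5; next ((((step - count) + (-base)) != (step + total)) or (max(-2, base) >= min(5, 5))) evaluates to false; next result becomes 0; next at idx=0:; next result becomes 1; next at idx=1:; next result becomes 3; next at idx=2:; next result becomes 6; next at idx=3:; next result becomes 10; next at idx=4:; next result becomes 15; next delta becomes 0; next at idx=2:; next delta becomes 1; next at pos=0:; next delta becomes 5; next at pos=1:; next delta becomes 9; next at pos=2:; next delta becomes 13; next at idx=3:; next delta becomes 13; next at pos=0:; next delta becomes 17; next at pos=1:; next delta becomes 21; next at pos=2:; next delta becomes 25; next final value 15; revised runs total becomes 4; next count becomes -5; next ((((step - count) + (-base)) != (step + total)) or (max(-2, base) >= min(5, 5))) evaluates to false; next result becomes 0; next at idx=0:; next result becomes 1; next at idx=1:; next result becomes 3; next at idx=2:; next result becomes 6; next at idx=3:; next result becomes 10; next at idx=4:; next result becomes 15; next delta becomes 0; next delta becomes 1; next at pos=0:; next delta becomes 5; next at pos=1:; next delta becomes 9; next at pos=2:; next delta becomes 13; next delta becomes 13; next at pos=0:; next delta becomes 17; next at pos=1:; next delta becomes 21; next at pos=2:; next delta becomes 25; next final value 15; both end at 15.
Across all 20 domain points the two functions coincide.
verdict: equivalent


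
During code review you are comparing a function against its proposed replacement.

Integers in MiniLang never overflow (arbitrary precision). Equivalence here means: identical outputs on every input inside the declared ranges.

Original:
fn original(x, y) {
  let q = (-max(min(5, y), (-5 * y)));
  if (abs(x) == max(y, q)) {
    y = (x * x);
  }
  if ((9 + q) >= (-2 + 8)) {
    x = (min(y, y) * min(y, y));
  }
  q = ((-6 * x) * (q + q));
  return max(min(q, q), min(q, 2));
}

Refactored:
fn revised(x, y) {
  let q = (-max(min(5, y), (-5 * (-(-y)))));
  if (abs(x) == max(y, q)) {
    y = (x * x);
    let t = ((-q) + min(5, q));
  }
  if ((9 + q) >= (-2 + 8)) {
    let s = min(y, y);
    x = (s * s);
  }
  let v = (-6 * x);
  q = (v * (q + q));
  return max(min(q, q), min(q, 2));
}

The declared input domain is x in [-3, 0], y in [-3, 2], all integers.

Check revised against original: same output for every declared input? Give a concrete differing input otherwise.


The two versions differ — the changes include statement counts differ; constant usage differs; arithmetic usage differs; local variable names differ.
Spot check at x=-1, y=-3 — original: q := -15 | (abs(x) == max(y, q)): false | ((9 + q) >= (-2 + 8)): false | q := -180 | result -180. revised: q := -15 | (abs(x) == max(y, q)): false | ((9 + q) >= (-2 + 8)): false | v := 6 | q := -180 | result -180. Both give -180.
An exhaustive pass over the 24 declared inputs shows identical outputs.
verdict: equivalent


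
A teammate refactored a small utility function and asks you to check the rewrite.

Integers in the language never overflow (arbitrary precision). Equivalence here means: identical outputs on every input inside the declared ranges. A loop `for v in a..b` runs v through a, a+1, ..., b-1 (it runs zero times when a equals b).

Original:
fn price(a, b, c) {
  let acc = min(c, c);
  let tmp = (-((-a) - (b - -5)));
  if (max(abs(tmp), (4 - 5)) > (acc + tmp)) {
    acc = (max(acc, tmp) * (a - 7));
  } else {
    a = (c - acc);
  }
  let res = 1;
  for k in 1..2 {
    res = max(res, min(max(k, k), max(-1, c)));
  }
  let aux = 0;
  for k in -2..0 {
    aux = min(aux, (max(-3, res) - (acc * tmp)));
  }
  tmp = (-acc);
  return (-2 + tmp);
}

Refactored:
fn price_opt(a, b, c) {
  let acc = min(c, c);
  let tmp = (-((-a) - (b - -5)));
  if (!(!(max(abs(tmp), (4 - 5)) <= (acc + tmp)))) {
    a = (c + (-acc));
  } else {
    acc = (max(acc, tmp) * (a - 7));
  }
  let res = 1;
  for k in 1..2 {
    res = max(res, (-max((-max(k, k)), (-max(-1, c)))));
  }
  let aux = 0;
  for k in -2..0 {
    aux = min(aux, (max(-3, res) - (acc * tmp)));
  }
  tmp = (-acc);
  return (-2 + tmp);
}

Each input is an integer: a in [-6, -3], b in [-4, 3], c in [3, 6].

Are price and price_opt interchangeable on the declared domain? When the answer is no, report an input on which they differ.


Differences: boolean connective usage differs; arithmetic usage differs; comparison usage differs; min/max/abs usage differs — yet all 128 inputs agree.
verdict: equivalent


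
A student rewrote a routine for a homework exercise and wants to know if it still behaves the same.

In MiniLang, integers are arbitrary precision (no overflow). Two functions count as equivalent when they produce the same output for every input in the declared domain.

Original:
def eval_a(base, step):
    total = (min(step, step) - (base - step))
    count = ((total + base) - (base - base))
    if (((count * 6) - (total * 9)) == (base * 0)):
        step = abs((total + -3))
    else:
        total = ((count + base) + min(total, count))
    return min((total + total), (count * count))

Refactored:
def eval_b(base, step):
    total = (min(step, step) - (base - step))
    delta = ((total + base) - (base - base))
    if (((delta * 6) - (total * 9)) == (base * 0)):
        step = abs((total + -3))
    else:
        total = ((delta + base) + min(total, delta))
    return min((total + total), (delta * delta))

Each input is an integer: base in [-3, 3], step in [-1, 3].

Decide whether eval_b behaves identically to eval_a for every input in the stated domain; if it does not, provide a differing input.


Changes here: local variable names differ; the full 35-point sweep finds no disagreement.
verdict: equivalent


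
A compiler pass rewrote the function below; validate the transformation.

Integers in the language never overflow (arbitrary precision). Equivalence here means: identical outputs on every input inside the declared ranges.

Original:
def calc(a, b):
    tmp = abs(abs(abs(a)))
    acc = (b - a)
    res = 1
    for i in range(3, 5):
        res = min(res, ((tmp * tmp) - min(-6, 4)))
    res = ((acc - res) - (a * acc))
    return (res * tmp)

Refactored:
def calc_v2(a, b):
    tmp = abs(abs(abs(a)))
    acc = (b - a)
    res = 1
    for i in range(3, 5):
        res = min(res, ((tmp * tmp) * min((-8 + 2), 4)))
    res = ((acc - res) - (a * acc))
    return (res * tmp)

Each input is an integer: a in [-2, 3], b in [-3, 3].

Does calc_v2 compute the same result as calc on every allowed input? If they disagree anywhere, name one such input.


Consider the input a=-2, b=-3.
calc: tmp becomes 2; next acc becomes -1; next res becomes 1; next at i=3:; next res becomes 1; next at i=4:; next res becomes 1; next res becomes -4; next final value -8
calc_v2: tmp becomes 2; next acc becomes -1; next res becomes 1; next at i=3:; next res becomes -24; next at i=4:; next res becomes -24; next res becomes 21; next final value 42
-8 != 42, so the rewrite changes behavior.
verdict: not equivalent; witness: a=-2, b=-3


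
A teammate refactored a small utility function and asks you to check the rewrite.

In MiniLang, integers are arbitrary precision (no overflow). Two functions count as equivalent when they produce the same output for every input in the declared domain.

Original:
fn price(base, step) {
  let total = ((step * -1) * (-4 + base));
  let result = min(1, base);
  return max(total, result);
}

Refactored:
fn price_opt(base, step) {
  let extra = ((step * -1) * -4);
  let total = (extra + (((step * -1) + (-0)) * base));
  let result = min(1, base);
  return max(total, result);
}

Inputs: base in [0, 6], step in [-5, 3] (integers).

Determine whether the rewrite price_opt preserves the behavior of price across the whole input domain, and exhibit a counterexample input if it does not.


Reading the diff, among the changes: local variable names differ, plus arithmetic usage differs, plus statement counts differ, plus constant usage differs.
One worked example (base=4, step=-3) — price: total becomes 0; next result becomes 1; next final value 1; price_opt: extra becomes -12; next total becomes 0; next result becomes 1; next final value 1; agreement on 1.
Across all 63 domain points the two functions coincide.
verdict: equivalent


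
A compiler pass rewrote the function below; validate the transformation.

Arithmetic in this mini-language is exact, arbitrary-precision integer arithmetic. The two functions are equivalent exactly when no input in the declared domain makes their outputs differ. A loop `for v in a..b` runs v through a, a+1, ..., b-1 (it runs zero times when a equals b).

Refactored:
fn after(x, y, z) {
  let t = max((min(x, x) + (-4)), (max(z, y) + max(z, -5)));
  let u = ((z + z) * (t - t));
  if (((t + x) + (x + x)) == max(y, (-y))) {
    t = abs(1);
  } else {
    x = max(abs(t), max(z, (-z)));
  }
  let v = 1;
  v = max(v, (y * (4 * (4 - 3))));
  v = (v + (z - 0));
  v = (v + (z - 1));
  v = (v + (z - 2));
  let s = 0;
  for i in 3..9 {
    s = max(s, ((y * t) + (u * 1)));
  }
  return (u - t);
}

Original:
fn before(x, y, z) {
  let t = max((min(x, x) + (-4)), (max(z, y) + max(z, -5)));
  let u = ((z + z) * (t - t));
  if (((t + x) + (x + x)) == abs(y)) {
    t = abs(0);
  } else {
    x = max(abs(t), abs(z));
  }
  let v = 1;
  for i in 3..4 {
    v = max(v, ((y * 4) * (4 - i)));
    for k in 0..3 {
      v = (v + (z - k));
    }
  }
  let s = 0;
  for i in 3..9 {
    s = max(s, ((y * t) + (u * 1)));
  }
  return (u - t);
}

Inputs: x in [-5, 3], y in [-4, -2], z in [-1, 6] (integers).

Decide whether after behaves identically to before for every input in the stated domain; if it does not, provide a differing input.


The rewrite breaks on x=-3, y=-3, z=6, where the results are 0 and -1.
before: t = 12; u = 0; (((t + x) + (x + x)) == abs(y)) -> true; t = 0; v = 1; [i=3]; v = 1; [k=0]; v = 7; [k=1]; v = 12; [k=2]; v = 16; s = 0; [i=3]; s = 0; [i=4]; s = 0; [i=5]; s = 0; [i=6]; s = 0; [i=7]; s = 0; [i=8]; s = 0; return 0
after: t = 12; u = 0; (((t + x) + (x + x)) == max(y, (-y))) -> true; t = 1; v = 1; v = 1; v = 7; v = 12; v = 16; s = 0; [i=3]; s = 0; [i=4]; s = 0; [i=5]; s = 0; [i=6]; s = 0; [i=7]; s = 0; [i=8]; s = 0; return -1
verdict: not equivalent; witness: x=-3, y=-3, z=6


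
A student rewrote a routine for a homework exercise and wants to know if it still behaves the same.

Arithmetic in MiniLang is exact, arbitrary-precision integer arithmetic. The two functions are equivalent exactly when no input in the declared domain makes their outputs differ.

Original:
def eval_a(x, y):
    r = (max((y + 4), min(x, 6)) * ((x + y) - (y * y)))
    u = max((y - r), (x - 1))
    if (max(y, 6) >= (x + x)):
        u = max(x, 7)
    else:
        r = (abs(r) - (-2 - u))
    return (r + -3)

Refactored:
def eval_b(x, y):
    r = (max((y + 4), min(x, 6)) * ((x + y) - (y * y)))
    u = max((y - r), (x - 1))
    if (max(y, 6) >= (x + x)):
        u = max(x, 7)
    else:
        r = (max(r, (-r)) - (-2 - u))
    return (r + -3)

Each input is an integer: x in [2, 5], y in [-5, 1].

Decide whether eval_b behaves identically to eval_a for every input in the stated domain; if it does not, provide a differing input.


Side by side, the visible changes include: min/max/abs usage differs.
One worked example (x=5, y=-1) — eval_a: r := 15 | u := 4 | (max(y, 6) >= (x + x)): false | r := 21 | result 18; eval_b: r := 15 | u := 4 | (max(y, 6) >= (x + x)): false | r := 21 | result 18; agreement on 18.
Checked all 28 inputs in the declared domain: the outputs agree on every one.
verdict: equivalent


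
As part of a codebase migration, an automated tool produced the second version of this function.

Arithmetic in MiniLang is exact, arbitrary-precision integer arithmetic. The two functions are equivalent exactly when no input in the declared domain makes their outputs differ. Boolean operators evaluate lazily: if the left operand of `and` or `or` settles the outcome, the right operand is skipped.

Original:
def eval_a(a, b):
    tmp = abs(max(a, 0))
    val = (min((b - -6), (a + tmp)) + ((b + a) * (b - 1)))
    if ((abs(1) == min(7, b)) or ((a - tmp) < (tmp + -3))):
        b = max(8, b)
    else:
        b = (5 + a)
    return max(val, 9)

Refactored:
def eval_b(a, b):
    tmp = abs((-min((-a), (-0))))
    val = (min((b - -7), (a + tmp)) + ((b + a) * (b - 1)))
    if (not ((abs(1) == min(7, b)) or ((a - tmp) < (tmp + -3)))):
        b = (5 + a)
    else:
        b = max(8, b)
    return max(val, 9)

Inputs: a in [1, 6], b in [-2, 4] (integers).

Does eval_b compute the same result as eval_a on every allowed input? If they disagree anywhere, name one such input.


Take a=5, b=2.
eval_a: tmp=5, then val=15, then ((abs(1) == min(7, b)) or ((a - tmp) < (tmp + -3))) is true, then b=8, then returns 15
eval_b: tmp=5, then val=16, then (not ((abs(1) == min(7, b)) or ((a - tmp) < (tmp + -3)))) is false, then b=8, then returns 16
15 and 16 differ, so these are not the same function on this domain.
verdict: not equivalent; witness: a=5, b=2


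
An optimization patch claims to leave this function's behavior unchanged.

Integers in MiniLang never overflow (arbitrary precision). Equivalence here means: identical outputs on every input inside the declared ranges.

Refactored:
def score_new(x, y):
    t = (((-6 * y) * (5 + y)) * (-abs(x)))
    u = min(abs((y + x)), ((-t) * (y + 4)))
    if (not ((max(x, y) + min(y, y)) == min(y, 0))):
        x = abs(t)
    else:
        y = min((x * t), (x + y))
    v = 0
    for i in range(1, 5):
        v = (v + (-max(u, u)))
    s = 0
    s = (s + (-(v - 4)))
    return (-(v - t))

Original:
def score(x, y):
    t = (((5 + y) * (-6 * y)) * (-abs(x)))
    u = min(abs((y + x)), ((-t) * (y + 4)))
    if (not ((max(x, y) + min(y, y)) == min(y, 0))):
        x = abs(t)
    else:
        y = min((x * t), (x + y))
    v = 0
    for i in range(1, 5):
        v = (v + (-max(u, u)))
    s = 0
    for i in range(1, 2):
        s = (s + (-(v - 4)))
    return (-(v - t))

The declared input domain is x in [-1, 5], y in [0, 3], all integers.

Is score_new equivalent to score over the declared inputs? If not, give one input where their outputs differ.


Although statement counts differ; also loop structure differs, 28/28 inputs agree.
verdict: equivalent


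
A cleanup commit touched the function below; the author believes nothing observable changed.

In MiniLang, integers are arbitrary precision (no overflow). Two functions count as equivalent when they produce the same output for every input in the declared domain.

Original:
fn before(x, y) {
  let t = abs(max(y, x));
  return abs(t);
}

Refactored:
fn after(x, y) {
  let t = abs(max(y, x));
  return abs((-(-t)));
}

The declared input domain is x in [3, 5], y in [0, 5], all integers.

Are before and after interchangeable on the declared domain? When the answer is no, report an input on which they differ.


Behavior is preserved: although same computation, different form, the outputs never diverge.
As a probe, take x=3, y=3: before runs t := 3 | result 3; after runs t := 3 | result 3; both end at 3.
Across all 18 domain points the two functions coincide.
verdict: equivalent


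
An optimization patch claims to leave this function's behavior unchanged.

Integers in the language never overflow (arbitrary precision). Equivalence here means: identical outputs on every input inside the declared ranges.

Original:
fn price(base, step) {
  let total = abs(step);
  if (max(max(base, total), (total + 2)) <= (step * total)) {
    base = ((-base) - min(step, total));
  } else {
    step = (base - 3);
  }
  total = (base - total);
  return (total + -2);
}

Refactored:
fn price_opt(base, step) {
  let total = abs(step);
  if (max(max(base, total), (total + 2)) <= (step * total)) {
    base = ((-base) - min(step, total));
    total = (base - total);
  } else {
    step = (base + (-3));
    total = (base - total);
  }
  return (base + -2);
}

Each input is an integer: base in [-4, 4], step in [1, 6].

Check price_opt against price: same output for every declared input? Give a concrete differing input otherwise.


The rewrite breaks on base=-4, step=1, where the results are -7 and -6.
price: total := 1 | (max(max(base, total), (total + 2)) <= (step * total)): false | step := -7 | total := -5 | result -7
price_opt: total := 1 | (max(max(base, total), (total + 2)) <= (step * total)): false | step := -7 | total := -5 | result -6
verdict: not equivalent; witness: base=-4, step=1


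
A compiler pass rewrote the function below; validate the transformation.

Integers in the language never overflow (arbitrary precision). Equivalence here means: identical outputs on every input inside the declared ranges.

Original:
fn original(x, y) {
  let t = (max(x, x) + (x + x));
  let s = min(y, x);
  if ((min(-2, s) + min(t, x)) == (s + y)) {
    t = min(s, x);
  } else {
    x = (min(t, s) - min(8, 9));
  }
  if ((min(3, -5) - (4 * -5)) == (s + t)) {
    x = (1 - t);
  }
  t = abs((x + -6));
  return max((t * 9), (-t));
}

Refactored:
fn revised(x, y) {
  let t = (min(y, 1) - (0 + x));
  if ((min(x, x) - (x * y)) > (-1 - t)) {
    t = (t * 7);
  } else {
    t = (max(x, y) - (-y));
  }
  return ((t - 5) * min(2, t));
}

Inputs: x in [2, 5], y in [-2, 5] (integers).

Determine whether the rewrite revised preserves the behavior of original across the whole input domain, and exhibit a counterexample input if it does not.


Not equivalent: x=2, y=-2 separates them (144 vs 924).
original: t = 6; s = -2; ((min(-2, s) + min(t, x)) == (s + y)) -> false; x = -10; ((min(3, -5) - (4 * -5)) == (s + t)) -> false; t = 16; return 144
revised: t = -4; ((min(x, x) - (x * y)) > (-1 - t)) -> true; t = -28; return 924
verdict: not equivalent; witness: x=2, y=-2


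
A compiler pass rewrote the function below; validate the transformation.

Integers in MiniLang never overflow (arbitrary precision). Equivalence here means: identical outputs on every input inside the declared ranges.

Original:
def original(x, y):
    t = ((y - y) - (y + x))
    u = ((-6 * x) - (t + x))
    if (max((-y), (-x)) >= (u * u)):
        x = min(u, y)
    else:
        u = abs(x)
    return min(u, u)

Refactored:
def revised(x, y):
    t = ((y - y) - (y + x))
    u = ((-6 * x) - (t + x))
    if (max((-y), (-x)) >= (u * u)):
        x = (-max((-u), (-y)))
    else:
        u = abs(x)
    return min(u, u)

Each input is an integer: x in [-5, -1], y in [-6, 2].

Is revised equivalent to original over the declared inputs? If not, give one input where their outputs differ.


The two versions differ — the changes include min/max/abs usage differs.
As a probe, take x=-1, y=2: original runs t = -1; u = 8; (max((-y), (-x)) >= (u * u)) -> false; u = 1; return 1; revised runs t = -1; u = 8; (max((-y), (-x)) >= (u * u)) -> false; u = 1; return 1; both end at 1.
An exhaustive pass over the 45 declared inputs shows identical outputs.
verdict: equivalent


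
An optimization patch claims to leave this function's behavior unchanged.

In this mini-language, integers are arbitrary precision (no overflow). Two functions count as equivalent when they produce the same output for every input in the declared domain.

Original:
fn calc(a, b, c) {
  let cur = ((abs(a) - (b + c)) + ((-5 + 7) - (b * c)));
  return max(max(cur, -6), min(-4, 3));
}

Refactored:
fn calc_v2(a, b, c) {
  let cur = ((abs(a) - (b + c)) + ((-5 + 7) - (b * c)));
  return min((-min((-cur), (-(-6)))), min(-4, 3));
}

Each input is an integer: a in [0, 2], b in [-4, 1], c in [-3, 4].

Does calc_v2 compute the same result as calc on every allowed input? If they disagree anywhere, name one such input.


The rewrite breaks on a=0, b=-4, c=-3, where the results are -3 and -4.
calc: cur = -3; return -3
calc_v2: cur = -3; return -4
verdict: not equivalent; witness: a=0, b=-4, c=-3


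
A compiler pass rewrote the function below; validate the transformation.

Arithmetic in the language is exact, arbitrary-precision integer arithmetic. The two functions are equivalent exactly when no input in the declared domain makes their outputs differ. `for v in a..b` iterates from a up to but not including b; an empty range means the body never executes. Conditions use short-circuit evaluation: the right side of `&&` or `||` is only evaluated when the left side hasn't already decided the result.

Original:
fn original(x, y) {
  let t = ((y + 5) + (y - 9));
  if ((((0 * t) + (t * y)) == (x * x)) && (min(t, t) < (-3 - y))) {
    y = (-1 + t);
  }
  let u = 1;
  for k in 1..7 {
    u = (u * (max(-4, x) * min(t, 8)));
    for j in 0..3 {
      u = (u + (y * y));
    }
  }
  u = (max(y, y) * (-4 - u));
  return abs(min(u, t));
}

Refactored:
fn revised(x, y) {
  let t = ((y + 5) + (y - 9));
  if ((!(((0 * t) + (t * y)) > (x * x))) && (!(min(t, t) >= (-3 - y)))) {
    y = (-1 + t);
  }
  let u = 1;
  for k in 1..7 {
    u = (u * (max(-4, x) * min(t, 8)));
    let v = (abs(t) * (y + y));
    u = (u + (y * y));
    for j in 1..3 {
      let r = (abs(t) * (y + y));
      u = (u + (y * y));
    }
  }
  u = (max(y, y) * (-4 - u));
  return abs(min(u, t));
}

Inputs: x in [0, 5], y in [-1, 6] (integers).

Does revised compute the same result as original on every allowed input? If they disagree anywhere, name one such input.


Run the pair on x=1, y=0.
original: t := -4 | ((((0 * t) + (t * y)) == (x * x)) && (min(t, t) < (-3 - y))): false | u := 1 | iter k=1: | u := -4 | iter j=0: | u := -4 | iter j=1: | u := -4 | iter j=2: | u := -4 | iter k=2: | u := 16 | iter j=0: | u := 16 | iter j=1: | u := 16 | iter j=2: | u := 16 | iter k=3: | u := -64 | iter j=0: | u := -64 | iter j=1: | u := -64 | iter j=2: | u := -64 | iter k=4: | u := 256 | iter j=0: | u := 256 | iter j=1: | u := 256 | iter j=2: | u := 256 | iter k=5: | u := -1024 | iter j=0: | u := -1024 | iter j=1: | u := -1024 | iter j=2: | u := -1024 | iter k=6: | u := 4096 | iter j=0: | u := 4096 | iter j=1: | u := 4096 | iter j=2: | u := 4096 | u := 0 | result 4
revised: t := -4 | ((!(((0 * t) + (t * y)) > (x * x))) && (!(min(t, t) >= (-3 - y)))): true | y := -5 | u := 1 | iter k=1: | u := -4 | v := -40 | u := 21 | iter j=1: | r := -40 | u := 46 | iter j=2: | r := -40 | u := 71 | iter k=2: | u := -284 | v := -40 | u := -259 | iter j=1: | r := -40 | u := -234 | iter j=2: | r := -40 | u := -209 | iter k=3: | u := 836 | v := -40 | u := 861 | iter j=1: | r := -40 | u := 886 | iter j=2: | r := -40 | u := 911 | iter k=4: | u := -3644 | v := -40 | u := -3619 | iter j=1: | r := -40 | u := -3594 | iter j=2: | r := -40 | u := -3569 | iter k=5: | u := 14276 | v := -40 | u := 14301 | iter j=1: | r := -40 | u := 14326 | iter j=2: | r := -40 | u := 14351 | iter k=6: | u := -57404 | v := -40 | u := -57379 | iter j=1: | r := -40 | u := -57354 | iter j=2: | r := -40 | u := -57329 | u := -286625 | result 286625
4 vs 286625 — the two versions disagree here.
verdict: not equivalent; witness: x=1, y=0


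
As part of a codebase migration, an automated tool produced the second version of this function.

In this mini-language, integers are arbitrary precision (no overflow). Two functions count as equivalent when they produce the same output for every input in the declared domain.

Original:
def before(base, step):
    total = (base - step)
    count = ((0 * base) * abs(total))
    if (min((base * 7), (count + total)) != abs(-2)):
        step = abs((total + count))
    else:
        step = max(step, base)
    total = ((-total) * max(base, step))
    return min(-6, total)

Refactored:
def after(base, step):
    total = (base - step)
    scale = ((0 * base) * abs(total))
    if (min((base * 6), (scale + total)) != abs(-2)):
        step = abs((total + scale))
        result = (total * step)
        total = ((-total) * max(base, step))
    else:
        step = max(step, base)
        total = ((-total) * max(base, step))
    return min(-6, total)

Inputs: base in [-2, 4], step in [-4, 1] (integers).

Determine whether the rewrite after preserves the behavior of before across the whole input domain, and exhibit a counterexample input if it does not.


The edit looks behavioral (`7` became `6`), but over these ranges it never changes the outcome.
Tracing base=-1, step=-4: before: total = 3; count = 0; (min((base * 7), (count + total)) != abs(-2)) -> true; step = 3; total = -9; return -9 | after: total = 3; scale = 0; (min((base * 6), (scale + total)) != abs(-2)) -> true; step = 3; result = 9; total = -9; return -9 — matching result -9.
Checked all 42 inputs in the declared domain: the outputs agree on every one.
verdict: equivalent
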